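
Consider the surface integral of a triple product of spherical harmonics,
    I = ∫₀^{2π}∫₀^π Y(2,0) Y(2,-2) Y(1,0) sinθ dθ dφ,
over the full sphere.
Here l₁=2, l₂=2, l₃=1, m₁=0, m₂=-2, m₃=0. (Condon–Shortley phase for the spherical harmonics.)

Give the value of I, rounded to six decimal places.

0 − 2 + 0 = -2 ≠ 0: azimuthal integral kills it; I = 0

0.000000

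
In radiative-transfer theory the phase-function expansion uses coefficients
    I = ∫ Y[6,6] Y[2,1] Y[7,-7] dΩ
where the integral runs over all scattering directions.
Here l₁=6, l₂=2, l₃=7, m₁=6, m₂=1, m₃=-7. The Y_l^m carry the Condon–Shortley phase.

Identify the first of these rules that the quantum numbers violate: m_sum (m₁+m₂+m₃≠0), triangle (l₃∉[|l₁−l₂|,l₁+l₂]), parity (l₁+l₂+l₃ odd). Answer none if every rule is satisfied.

azimuthal sum: 6 + 1 − 7 = 0  ✓
4 ≤ 7 ≤ 8 (triangle on l)  ✓
L = 6 + 2 + 7 = 15 (odd)  ✗

parity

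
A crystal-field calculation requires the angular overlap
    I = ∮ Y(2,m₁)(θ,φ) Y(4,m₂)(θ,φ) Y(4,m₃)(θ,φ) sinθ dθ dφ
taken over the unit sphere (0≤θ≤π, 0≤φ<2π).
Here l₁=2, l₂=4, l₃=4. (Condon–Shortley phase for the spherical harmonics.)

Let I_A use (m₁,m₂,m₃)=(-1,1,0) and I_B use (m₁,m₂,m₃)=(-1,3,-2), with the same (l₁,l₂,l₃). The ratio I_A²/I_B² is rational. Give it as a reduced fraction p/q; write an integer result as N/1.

2/35

l's match ⇒ only the (l;m) 3-j factors differ between A and B.
A: triangle coeff Δ(2,4,4) = 1/13860; Σ_t [1,2]: t=1:−1/96 t=2:+1/72 = 1/288; (3j)²=1/462 [(2 4 4; -1 1 0)], sign=+1
B: triangle coeff Δ(2,4,4) = 1/13860; Σ_t [1,2]: t=1:−1/1440 t=2:+1/240 = 1/288; (3j)²=5/132 [(2 4 4; -1 3 -2)], sign=+1
I_A²/I_B² = (1/462)/(5/132) = 2/35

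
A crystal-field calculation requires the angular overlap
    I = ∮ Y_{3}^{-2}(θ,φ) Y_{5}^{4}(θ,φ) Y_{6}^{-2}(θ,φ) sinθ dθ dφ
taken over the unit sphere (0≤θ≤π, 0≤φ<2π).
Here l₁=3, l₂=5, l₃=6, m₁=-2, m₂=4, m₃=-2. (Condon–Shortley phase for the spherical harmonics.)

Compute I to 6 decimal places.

-0.139560

Checks pass: Σm=0; 14 even; l₃=6∈[2,8].
(2·3+1)(2·5+1)(2·6+1) = 1001
Δ: 2! 4! 8! / 15! → 1/675675
sum: t=0:+1/8640 t=1:−1/2304 t=2:+1/8640 = -7/34560
3j²(3 5 6; 0 0 0) = Δ·Π!·Σ² = 7/429  (sign -1)
sum: t=1:−1/967680 t=2:+1/60480 = 1/64512
3j²(3 5 6; -2 4 -2) = Δ·Π!·Σ² = 15/1001  (sign +1)
combine: 4πI² = 1001·7/429·15/1001 = 35/143
take √, sign -1: I = -0.13956004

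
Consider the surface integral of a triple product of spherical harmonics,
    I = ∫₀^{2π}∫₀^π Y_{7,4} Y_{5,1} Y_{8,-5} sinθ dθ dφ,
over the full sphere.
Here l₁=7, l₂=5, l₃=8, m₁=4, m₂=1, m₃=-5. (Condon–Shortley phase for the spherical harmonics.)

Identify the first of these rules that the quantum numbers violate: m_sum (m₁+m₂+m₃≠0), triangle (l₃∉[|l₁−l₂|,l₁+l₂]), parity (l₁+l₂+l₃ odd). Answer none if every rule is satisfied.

none

m₁+m₂+m₃ = 4 + 1 − 5 = 0  ✓
triangle: |7−5|=2 ≤ l₃=8 ≤ 7+5=12  ✓
parity: l₁+l₂+l₃ = 20 is even  ✓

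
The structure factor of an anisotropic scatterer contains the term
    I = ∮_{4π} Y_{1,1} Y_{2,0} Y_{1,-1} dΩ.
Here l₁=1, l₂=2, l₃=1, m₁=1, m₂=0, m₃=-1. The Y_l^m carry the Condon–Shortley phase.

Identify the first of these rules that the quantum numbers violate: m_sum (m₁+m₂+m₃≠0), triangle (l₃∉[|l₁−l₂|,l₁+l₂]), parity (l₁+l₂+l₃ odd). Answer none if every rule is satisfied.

none

azimuthal sum: 1 + 0 − 1 = 0  ✓
1 ≤ 1 ≤ 3 (triangle on l)  ✓
L = 1 + 2 + 1 = 4 (even)  ✓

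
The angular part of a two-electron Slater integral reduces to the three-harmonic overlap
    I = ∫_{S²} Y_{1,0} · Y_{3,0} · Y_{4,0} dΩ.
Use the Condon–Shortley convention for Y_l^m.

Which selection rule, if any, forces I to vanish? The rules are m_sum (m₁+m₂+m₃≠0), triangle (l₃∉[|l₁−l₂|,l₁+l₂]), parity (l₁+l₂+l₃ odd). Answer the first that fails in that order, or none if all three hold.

none

Σmᵢ = 0  ✓
l₃∈[|l₁−l₂|,l₁+l₂]=[2,4], have l₃=4  ✓
Σlᵢ = 8 ⇒ even  ✓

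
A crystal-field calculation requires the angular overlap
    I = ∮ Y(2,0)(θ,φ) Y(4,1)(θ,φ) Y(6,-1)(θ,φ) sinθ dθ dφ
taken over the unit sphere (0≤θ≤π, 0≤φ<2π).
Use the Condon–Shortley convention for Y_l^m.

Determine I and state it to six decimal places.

-0.230476

m-sum 0 ✓  L=12 even ✓  2≤6≤6 ✓
Π(2lᵢ+1) = 5×9×13 = 585
triangle coeff Δ(2,4,6) = 1/6435
Σ_t [0,0]: t=0:+1/2304 = 1/2304
(3j)²=5/143 [(2 4 6; 0 0 0)], sign=+1
Σ_t [0,0]: t=0:+1/2880 = 1/2880
(3j)²=14/429 [(2 4 6; 0 1 -1)], sign=-1
⇒ 4πI² = 1050/1573
I = (-1)√(1050/1573/(4π)) = -0.23047581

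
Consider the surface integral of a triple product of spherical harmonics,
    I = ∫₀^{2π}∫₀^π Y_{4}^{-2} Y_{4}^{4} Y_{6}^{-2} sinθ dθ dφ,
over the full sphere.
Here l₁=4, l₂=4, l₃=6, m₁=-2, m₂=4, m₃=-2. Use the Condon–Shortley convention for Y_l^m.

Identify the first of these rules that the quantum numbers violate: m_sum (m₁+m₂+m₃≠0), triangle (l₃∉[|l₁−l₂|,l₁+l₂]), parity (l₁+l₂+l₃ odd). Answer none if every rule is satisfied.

m₁+m₂+m₃ = -2 + 4 − 2 = 0  ✓
triangle: |4−4|=0 ≤ l₃=6 ≤ 4+4=8  ✓
parity: l₁+l₂+l₃ = 14 is even  ✓

none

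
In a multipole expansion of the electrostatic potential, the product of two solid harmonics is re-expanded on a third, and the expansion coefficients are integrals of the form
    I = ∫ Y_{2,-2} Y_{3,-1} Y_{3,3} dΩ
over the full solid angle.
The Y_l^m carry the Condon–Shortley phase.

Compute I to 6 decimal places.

Rules hold: Σm=0, L=8 even, 1≤3≤5.
N = 5·7·7 = 245
Δ = 2!·2!·4!/9! = 1/3780
Racah Σ t=0..2: t=0:+1/24 t=1:−1/4 t=2:+1/24 = -1/6
⇒ 3j(2 3 3; 0 0 0)² = 4/105, sgn +1
Racah Σ t=2..2: t=2:+1/96 = 1/96
⇒ 3j(2 3 3; -2 -1 3)² = 1/42, sgn +1
4πI² = N·(3j₀)²·(3jₘ)² = 2/9
I = +1·√(0.222222/4π) = 0.13298076

0.132981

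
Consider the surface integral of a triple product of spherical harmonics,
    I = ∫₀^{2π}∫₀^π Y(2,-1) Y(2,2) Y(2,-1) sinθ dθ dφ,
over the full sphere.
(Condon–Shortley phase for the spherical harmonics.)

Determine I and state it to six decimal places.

0.220728

Checks pass: Σm=0; 6 even; l₃=2∈[0,4].
(2·2+1)(2·2+1)(2·2+1) = 125
Δ: 2! 2! 2! / 7! → 1/630
sum: t=0:+1/8 t=1:−1/1 t=2:+1/8 = -3/4
3j²(2 2 2; 0 0 0) = Δ·Π!·Σ² = 2/35  (sign -1)
sum: t=2:+1/4 = 1/4
3j²(2 2 2; -1 2 -1) = Δ·Π!·Σ² = 3/35  (sign -1)
combine: 4πI² = 125·2/35·3/35 = 30/49
take √, sign +1: I = 0.22072812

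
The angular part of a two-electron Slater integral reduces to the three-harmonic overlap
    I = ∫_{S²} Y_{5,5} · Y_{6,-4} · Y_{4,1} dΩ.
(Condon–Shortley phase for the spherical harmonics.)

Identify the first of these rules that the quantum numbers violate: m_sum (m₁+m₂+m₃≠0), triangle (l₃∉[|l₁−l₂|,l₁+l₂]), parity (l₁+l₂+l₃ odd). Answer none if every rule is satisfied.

m_sum

Σmᵢ = 2  ✗
l₃∈[|l₁−l₂|,l₁+l₂]=[1,11], have l₃=4
Σlᵢ = 15 ⇒ odd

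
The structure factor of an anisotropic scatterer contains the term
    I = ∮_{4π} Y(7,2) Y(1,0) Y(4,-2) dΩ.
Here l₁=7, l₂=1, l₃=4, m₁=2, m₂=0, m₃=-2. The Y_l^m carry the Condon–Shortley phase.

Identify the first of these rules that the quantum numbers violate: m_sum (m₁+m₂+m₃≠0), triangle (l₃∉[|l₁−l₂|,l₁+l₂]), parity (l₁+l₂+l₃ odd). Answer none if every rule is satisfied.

triangle

Σmᵢ = 0  ✓
l₃∈[|l₁−l₂|,l₁+l₂]=[6,8], have l₃=4  ✗
Σlᵢ = 12 ⇒ even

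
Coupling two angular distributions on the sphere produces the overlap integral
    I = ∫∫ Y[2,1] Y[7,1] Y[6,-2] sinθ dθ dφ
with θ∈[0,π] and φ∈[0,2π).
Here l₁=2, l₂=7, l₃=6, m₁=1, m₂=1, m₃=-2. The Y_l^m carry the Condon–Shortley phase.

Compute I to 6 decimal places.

l₁+l₂+l₃=15 is odd: 3j(l;000)=0 ⇒ I=0

0.000000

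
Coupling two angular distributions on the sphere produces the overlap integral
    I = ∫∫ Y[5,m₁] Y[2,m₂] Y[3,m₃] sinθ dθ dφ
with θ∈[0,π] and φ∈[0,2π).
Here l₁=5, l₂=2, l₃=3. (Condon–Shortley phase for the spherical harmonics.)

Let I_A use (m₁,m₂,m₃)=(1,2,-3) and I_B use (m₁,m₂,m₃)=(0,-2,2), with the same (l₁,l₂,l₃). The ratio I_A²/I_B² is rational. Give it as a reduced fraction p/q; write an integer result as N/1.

1/5

Shared (l₁,l₂,l₃)=(5,2,3): N and (l;000)² cancel in I_A²/I_B².
A: Δ = 4!·6!·0!/11! = 1/2310; Racah Σ t=4..4: t=4:+1/17280 = 1/17280; ⇒ 3j(5 2 3; 1 2 -3)² = 1/2310, sgn +1
B: Δ = 4!·6!·0!/11! = 1/2310; Racah Σ t=0..0: t=0:+1/2880 = 1/2880; ⇒ 3j(5 2 3; 0 -2 2)² = 1/462, sgn -1
I_A²/I_B² = (1/2310)/(1/462) = 1/5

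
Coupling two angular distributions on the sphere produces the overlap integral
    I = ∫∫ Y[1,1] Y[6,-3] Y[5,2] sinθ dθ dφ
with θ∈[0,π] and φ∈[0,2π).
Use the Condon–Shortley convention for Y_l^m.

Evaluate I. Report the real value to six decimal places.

Checks pass: Σm=0; 12 even; l₃=5∈[5,7].
(2·1+1)(2·6+1)(2·5+1) = 429
Δ: 2! 0! 10! / 13! → 1/858
sum: t=1:−1/14400 = -1/14400
3j²(1 6 5; 0 0 0) = Δ·Π!·Σ² = 6/143  (sign +1)
sum: t=0:+1/60480 = 1/60480
3j²(1 6 5; 1 -3 2) = Δ·Π!·Σ² = 6/143  (sign -1)
combine: 4πI² = 429·6/143·6/143 = 108/143
take √, sign -1: I = -0.24515397

-0.245154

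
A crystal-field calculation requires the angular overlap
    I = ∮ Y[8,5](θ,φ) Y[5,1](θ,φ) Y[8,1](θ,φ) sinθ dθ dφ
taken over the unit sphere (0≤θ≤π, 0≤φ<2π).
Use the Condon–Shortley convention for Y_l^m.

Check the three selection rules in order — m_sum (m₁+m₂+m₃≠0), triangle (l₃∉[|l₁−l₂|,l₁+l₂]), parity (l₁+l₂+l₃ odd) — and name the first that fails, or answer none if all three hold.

azimuthal sum: 5 + 1 + 1 = 7  ✗
3 ≤ 8 ≤ 13 (triangle on l)
L = 8 + 5 + 8 = 21 (odd)

m_sum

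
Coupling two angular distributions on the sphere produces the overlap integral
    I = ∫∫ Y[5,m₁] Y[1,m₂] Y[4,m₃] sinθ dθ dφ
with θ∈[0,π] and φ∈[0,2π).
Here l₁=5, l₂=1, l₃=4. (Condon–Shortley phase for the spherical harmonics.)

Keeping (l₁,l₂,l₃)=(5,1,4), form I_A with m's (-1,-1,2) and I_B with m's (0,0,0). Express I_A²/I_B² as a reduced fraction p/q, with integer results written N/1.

Shared (l₁,l₂,l₃)=(5,1,4): N and (l;000)² cancel in I_A²/I_B².
A: Δ = 2!·8!·0!/11! = 1/495; Racah Σ t=0..0: t=0:+1/2880 = 1/2880; ⇒ 3j(5 1 4; -1 -1 2)² = 2/165, sgn +1
B: Δ = 2!·8!·0!/11! = 1/495; Racah Σ t=1..1: t=1:−1/576 = -1/576; ⇒ 3j(5 1 4; 0 0 0)² = 5/99, sgn -1
I_A²/I_B² = (2/165)/(5/99) = 6/25

6/25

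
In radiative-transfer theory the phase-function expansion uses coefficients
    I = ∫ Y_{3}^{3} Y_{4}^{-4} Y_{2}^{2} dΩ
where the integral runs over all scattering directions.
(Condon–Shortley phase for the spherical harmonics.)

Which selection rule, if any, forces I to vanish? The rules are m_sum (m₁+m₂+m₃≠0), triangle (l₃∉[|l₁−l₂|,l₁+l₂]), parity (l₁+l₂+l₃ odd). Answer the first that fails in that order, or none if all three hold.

azimuthal sum: 3 − 4 + 2 = 1  ✗
1 ≤ 2 ≤ 7 (triangle on l)
L = 3 + 4 + 2 = 9 (odd)

m_sum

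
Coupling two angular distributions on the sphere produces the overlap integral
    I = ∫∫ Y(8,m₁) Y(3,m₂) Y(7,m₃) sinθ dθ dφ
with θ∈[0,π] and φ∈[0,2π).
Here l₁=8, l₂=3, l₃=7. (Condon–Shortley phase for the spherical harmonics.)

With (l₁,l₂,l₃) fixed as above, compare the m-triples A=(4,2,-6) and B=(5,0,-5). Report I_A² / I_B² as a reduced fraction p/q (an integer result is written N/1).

2645/2883

l's match ⇒ only the (l;m) 3-j factors differ between A and B.
A: triangle coeff Δ(8,3,7) = 1/5290740; Σ_t [3,4]: t=3:−1/479001600 t=4:+1/11496038400 = -23/11496038400; (3j)²=529/81396 [(8 3 7; 4 2 -6)], sign=+1
B: triangle coeff Δ(8,3,7) = 1/5290740; Σ_t [1,3]: t=1:−1/87091200 t=2:+1/159667200 t=3:−1/5748019200 = -31/5748019200; (3j)²=961/135660 [(8 3 7; 5 0 -5)], sign=-1
I_A²/I_B² = (529/81396)/(961/135660) = 2645/2883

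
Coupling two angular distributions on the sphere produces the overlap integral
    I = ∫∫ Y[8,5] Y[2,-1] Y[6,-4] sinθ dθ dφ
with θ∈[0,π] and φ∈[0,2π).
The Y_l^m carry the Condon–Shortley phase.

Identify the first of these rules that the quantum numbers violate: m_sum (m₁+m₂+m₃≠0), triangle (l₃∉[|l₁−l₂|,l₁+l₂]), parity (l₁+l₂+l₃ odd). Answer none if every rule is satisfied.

Σmᵢ = 0  ✓
l₃∈[|l₁−l₂|,l₁+l₂]=[6,10], have l₃=6  ✓
Σlᵢ = 16 ⇒ even  ✓

none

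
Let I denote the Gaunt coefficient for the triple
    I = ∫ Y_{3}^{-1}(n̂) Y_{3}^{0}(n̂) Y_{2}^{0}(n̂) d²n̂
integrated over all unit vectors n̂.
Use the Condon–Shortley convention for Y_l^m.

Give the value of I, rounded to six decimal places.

m-sum = -1 + 0 + 0 = -1 ≠ 0 ⇒ I = 0

0.000000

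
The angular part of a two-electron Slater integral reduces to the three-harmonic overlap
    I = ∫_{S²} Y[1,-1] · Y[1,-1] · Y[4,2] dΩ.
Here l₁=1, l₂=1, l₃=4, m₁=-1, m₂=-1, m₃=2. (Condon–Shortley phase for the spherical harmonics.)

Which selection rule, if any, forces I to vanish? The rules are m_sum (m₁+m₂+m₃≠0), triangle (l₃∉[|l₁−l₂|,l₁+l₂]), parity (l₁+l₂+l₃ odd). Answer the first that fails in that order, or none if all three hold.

triangle

m₁+m₂+m₃ = -1 − 1 + 2 = 0  ✓
triangle: |1−1|=0 ≤ l₃=4 ≤ 1+1=2  ✗
parity: l₁+l₂+l₃ = 6 is even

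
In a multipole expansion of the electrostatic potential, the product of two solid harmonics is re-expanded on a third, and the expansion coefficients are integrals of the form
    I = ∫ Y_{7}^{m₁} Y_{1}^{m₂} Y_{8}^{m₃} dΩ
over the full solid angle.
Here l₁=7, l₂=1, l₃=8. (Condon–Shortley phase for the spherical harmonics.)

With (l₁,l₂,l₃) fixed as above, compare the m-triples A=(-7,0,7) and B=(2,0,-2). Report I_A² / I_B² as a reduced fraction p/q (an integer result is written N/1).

Shared (l₁,l₂,l₃)=(7,1,8): N and (l;000)² cancel in I_A²/I_B².
A: Δ = 0!·14!·2!/17! = 1/2040; Racah Σ t=0..0: t=0:+1/87178291200 = 1/87178291200; ⇒ 3j(7 1 8; -7 0 7)² = 1/136, sgn -1
B: Δ = 0!·14!·2!/17! = 1/2040; Racah Σ t=0..0: t=0:+1/43545600 = 1/43545600; ⇒ 3j(7 1 8; 2 0 -2)² = 1/34, sgn +1
I_A²/I_B² = (1/136)/(1/34) = 1/4

1/4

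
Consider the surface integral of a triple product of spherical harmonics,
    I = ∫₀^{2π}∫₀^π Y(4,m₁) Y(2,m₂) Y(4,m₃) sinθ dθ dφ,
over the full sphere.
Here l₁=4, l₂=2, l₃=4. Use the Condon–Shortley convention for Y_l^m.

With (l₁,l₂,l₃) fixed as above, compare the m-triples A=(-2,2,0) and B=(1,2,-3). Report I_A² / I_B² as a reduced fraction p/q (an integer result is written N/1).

l's match ⇒ only the (l;m) 3-j factors differ between A and B.
A: triangle coeff Δ(4,2,4) = 1/13860; Σ_t [2,2]: t=2:+1/192 = 1/192; (3j)²=3/77 [(4 2 4; -2 2 0)], sign=+1
B: triangle coeff Δ(4,2,4) = 1/13860; Σ_t [2,2]: t=2:+1/480 = 1/480; (3j)²=3/110 [(4 2 4; 1 2 -3)], sign=-1
I_A²/I_B² = (3/77)/(3/110) = 10/7

10/7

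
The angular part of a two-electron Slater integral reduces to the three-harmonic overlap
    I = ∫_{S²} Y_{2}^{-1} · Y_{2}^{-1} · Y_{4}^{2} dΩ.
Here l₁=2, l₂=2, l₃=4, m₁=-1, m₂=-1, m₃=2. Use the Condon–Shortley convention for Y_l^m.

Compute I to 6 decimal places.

m-sum 0 ✓  L=8 even ✓  0≤4≤4 ✓
Π(2lᵢ+1) = 5×5×9 = 225
triangle coeff Δ(2,2,4) = 1/630
Σ_t [0,0]: t=0:+1/16 = 1/16
(3j)²=2/35 [(2 2 4; 0 0 0)], sign=+1
Σ_t [0,0]: t=0:+1/36 = 1/36
(3j)²=4/63 [(2 2 4; -1 -1 2)], sign=+1
⇒ 4πI² = 40/49
I = (+1)√(40/49/(4π)) = 0.25487487

0.254875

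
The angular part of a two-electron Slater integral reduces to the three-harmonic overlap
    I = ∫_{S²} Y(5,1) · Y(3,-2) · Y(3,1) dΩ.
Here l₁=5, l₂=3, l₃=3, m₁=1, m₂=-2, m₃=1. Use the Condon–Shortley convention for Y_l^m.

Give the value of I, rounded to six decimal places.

0.000000

L=11 odd ⇒ parity kills the (l;000) factor ⇒ I = 0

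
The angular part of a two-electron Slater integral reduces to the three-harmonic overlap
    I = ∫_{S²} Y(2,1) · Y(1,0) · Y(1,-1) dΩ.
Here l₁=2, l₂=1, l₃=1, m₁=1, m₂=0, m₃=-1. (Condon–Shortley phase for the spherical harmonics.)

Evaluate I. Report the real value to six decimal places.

-0.218510

m-sum 0 ✓  L=4 even ✓  1≤1≤3 ✓
Π(2lᵢ+1) = 5×3×3 = 45
triangle coeff Δ(2,1,1) = 1/30
Σ_t [1,1]: t=1:−1/1 = -1/1
(3j)²=2/15 [(2 1 1; 0 0 0)], sign=+1
Σ_t [1,1]: t=1:−1/2 = -1/2
(3j)²=1/10 [(2 1 1; 1 0 -1)], sign=-1
⇒ 4πI² = 3/5
I = (-1)√(3/5/(4π)) = -0.21850969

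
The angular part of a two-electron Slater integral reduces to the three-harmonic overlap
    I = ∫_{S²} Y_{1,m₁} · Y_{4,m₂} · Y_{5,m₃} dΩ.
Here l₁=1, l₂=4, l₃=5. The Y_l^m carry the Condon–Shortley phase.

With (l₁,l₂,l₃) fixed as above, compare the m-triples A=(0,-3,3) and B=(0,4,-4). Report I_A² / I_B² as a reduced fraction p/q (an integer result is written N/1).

l's match ⇒ only the (l;m) 3-j factors differ between A and B.
A: triangle coeff Δ(1,4,5) = 1/495; Σ_t [0,0]: t=0:+1/5040 = 1/5040; (3j)²=16/495 [(1 4 5; 0 -3 3)], sign=+1
B: triangle coeff Δ(1,4,5) = 1/495; Σ_t [0,0]: t=0:+1/40320 = 1/40320; (3j)²=1/55 [(1 4 5; 0 4 -4)], sign=-1
I_A²/I_B² = (16/495)/(1/55) = 16/9

16/9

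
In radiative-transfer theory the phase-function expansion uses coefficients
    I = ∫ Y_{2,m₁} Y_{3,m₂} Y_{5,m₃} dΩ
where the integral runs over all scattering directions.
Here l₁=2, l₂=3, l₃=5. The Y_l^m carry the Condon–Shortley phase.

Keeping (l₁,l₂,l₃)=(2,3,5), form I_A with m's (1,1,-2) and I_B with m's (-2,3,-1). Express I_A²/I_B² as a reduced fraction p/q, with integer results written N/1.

Shared (l₁,l₂,l₃)=(2,3,5): N and (l;000)² cancel in I_A²/I_B².
A: Δ = 0!·4!·6!/11! = 1/2310; Racah Σ t=0..0: t=0:+1/288 = 1/288; ⇒ 3j(2 3 5; 1 1 -2)² = 1/22, sgn -1
B: Δ = 0!·4!·6!/11! = 1/2310; Racah Σ t=0..0: t=0:+1/17280 = 1/17280; ⇒ 3j(2 3 5; -2 3 -1)² = 1/2310, sgn +1
I_A²/I_B² = (1/22)/(1/2310) = 105/1

105/1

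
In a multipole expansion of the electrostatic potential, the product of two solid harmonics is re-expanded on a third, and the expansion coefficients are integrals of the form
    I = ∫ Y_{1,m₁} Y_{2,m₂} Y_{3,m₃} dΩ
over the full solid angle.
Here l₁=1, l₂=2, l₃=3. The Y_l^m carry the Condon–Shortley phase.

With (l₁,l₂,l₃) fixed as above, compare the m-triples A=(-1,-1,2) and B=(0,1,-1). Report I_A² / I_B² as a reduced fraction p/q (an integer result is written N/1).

Same 1,2,3: normalisation and zero-m 3j drop out of the ratio.
A: Δ: 0! 2! 4! / 7! → 1/105; sum: t=0:+1/12 = 1/12; 3j²(1 2 3; -1 -1 2) = Δ·Π!·Σ² = 2/21  (sign -1)
B: Δ: 0! 2! 4! / 7! → 1/105; sum: t=0:+1/6 = 1/6; 3j²(1 2 3; 0 1 -1) = Δ·Π!·Σ² = 8/105  (sign +1)
I_A²/I_B² = (2/21)/(8/105) = 5/4

5/4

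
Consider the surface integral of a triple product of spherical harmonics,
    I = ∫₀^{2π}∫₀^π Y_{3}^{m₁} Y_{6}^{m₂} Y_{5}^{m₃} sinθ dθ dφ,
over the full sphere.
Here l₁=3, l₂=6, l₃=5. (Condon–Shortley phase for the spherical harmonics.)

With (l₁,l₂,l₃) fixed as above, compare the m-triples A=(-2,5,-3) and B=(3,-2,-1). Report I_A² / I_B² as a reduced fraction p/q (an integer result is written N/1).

33/35

Shared (l₁,l₂,l₃)=(3,6,5): N and (l;000)² cancel in I_A²/I_B².
A: Δ = 4!·2!·8!/15! = 1/675675; Racah Σ t=3..4: t=3:−1/483840 t=4:+1/120960 = 1/161280; ⇒ 3j(3 6 5; -2 5 -3)² = 2/91, sgn +1
B: Δ = 4!·2!·8!/15! = 1/675675; Racah Σ t=0..0: t=0:+1/27648 = 1/27648; ⇒ 3j(3 6 5; 3 -2 -1)² = 10/429, sgn +1
I_A²/I_B² = (2/91)/(10/429) = 33/35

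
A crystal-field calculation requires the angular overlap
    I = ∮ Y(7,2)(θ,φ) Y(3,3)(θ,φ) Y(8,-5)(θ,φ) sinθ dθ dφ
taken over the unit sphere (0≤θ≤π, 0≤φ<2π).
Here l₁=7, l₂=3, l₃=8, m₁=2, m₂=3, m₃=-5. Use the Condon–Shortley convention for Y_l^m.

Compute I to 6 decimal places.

m-sum 0 ✓  L=18 even ✓  4≤8≤10 ✓
Π(2lᵢ+1) = 15×7×17 = 1785
triangle coeff Δ(7,3,8) = 1/5290740
Σ_t [0,2]: t=0:+1/7257600 t=1:−1/2073600 t=2:+1/7257600 = -1/4838400
(3j)²=252/20995 [(7 3 8; 0 0 0)], sign=-1
Σ_t [2,2]: t=2:+1/104509440 = 1/104509440
(3j)²=275/13566 [(7 3 8; 2 3 -5)], sign=-1
⇒ 4πI² = 34650/79781
I = (+1)√(34650/79781/(4π)) = 0.18590752

0.185908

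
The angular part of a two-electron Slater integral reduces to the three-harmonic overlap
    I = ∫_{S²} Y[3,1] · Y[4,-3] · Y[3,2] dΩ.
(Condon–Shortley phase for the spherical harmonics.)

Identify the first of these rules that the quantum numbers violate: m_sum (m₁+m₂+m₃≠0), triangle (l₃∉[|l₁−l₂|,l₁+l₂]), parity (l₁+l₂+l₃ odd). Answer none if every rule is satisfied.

azimuthal sum: 1 − 3 + 2 = 0  ✓
1 ≤ 3 ≤ 7 (triangle on l)  ✓
L = 3 + 4 + 3 = 10 (even)  ✓

none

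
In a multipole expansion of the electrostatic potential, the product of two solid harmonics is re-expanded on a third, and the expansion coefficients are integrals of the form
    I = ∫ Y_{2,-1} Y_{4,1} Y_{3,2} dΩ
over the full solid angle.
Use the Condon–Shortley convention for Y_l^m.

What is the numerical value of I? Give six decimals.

Σmᵢ = 2 ≠ 0, so the φ-integral vanishes; I = 0

0.000000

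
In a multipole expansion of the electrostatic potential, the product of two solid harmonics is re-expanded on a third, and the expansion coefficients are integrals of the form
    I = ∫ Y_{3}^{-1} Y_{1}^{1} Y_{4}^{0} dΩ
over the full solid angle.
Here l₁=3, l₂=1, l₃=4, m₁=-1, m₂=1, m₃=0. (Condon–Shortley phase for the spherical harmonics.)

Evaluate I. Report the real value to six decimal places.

Checks pass: Σm=0; 8 even; l₃=4∈[2,4].
(2·3+1)(2·1+1)(2·4+1) = 189
Δ: 0! 6! 2! / 9! → 1/252
sum: t=0:+1/36 = 1/36
3j²(3 1 4; 0 0 0) = Δ·Π!·Σ² = 4/63  (sign +1)
sum: t=0:+1/96 = 1/96
3j²(3 1 4; -1 1 0) = Δ·Π!·Σ² = 1/42  (sign +1)
combine: 4πI² = 189·4/63·1/42 = 2/7
take √, sign +1: I = 0.15078601

0.150786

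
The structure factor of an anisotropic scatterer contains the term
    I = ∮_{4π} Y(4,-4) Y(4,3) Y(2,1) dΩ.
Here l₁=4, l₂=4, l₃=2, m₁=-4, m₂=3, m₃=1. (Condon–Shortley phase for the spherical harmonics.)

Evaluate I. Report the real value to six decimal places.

0.198645

m-sum 0 ✓  L=10 even ✓  0≤2≤8 ✓
Π(2lᵢ+1) = 9×9×5 = 405
triangle coeff Δ(4,4,2) = 1/13860
Σ_t [2,4]: t=2:+1/192 t=3:−1/36 t=4:+1/192 = -5/288
(3j)²=20/693 [(4 4 2; 0 0 0)], sign=-1
Σ_t [6,6]: t=6:+1/1440 = 1/1440
(3j)²=7/165 [(4 4 2; -4 3 1)], sign=-1
⇒ 4πI² = 60/121
I = (+1)√(60/121/(4π)) = 0.19864517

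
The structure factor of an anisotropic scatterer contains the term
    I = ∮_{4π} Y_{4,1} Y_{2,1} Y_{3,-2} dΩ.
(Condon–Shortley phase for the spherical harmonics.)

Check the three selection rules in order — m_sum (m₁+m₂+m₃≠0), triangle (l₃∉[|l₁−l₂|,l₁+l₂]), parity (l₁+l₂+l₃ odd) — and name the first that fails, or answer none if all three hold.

m₁+m₂+m₃ = 1 + 1 − 2 = 0  ✓
triangle: |4−2|=2 ≤ l₃=3 ≤ 4+2=6  ✓
parity: l₁+l₂+l₃ = 9 is odd  ✗

parity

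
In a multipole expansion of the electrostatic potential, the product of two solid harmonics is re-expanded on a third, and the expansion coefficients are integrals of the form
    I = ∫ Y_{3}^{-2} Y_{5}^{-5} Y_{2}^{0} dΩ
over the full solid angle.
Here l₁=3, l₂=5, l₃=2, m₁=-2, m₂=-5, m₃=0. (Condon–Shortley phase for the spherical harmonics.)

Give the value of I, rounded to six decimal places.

Σmᵢ = -7 ≠ 0, so the φ-integral vanishes; I = 0

0.000000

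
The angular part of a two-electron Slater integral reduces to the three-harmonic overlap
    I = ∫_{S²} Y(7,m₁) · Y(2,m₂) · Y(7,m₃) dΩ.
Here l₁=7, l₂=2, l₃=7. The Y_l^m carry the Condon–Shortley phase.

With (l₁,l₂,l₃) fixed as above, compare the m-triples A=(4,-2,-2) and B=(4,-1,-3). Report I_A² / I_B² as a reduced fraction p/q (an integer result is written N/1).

l's match ⇒ only the (l;m) 3-j factors differ between A and B.
A: triangle coeff Δ(7,2,7) = 1/185640; Σ_t [0,0]: t=0:+1/8709120 = 1/8709120; (3j)²=55/3094 [(7 2 7; 4 -2 -2)], sign=-1
B: triangle coeff Δ(7,2,7) = 1/185640; Σ_t [0,1]: t=0:+1/4354560 t=1:−1/14515200 = 1/6220800; (3j)²=77/4420 [(7 2 7; 4 -1 -3)], sign=+1
I_A²/I_B² = (55/3094)/(77/4420) = 50/49

50/49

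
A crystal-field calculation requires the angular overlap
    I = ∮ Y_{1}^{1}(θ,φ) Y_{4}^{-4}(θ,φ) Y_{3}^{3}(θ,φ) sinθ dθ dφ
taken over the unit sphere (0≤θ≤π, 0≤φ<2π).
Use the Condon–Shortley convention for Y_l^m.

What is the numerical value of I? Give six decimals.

0.325735

Rules hold: Σm=0, L=8 even, 3≤3≤5.
N = 3·9·7 = 189
Δ = 2!·0!·6!/9! = 1/252
Racah Σ t=1..1: t=1:−1/36 = -1/36
⇒ 3j(1 4 3; 0 0 0)² = 4/63, sgn +1
Racah Σ t=0..0: t=0:+1/1440 = 1/1440
⇒ 3j(1 4 3; 1 -4 3)² = 1/9, sgn +1
4πI² = N·(3j₀)²·(3jₘ)² = 4/3
I = +1·√(1.33333/4π) = 0.32573501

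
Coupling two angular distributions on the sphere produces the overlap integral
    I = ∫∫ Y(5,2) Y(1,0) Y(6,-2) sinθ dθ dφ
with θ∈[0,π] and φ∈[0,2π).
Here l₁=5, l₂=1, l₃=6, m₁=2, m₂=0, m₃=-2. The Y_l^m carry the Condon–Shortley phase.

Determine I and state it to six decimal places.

0.231133

m-sum 0 ✓  L=12 even ✓  4≤6≤6 ✓
Π(2lᵢ+1) = 11×3×13 = 429
triangle coeff Δ(5,1,6) = 1/858
Σ_t [0,0]: t=0:+1/14400 = 1/14400
(3j)²=6/143 [(5 1 6; 0 0 0)], sign=+1
Σ_t [0,0]: t=0:+1/30240 = 1/30240
(3j)²=16/429 [(5 1 6; 2 0 -2)], sign=+1
⇒ 4πI² = 96/143
I = (+1)√(96/143/(4π)) = 0.23113338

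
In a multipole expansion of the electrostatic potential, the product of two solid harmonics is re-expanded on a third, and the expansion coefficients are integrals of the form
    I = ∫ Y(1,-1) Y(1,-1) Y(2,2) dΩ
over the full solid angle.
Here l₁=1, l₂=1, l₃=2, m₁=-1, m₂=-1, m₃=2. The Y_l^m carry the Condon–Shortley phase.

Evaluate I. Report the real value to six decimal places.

0.309019

Rules hold: Σm=0, L=4 even, 0≤2≤2.
N = 3·3·5 = 45
Δ = 0!·2!·2!/5! = 1/30
Racah Σ t=0..0: t=0:+1/1 = 1/1
⇒ 3j(1 1 2; 0 0 0)² = 2/15, sgn +1
Racah Σ t=0..0: t=0:+1/4 = 1/4
⇒ 3j(1 1 2; -1 -1 2)² = 1/5, sgn +1
4πI² = N·(3j₀)²·(3jₘ)² = 6/5
I = +1·√(1.2/4π) = 0.30901936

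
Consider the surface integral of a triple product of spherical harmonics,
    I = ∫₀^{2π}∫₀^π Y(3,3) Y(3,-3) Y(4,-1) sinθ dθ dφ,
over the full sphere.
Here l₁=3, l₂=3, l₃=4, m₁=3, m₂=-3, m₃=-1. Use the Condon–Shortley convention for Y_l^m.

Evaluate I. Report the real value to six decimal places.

0.000000

Σmᵢ = -1 ≠ 0, so the φ-integral vanishes; I = 0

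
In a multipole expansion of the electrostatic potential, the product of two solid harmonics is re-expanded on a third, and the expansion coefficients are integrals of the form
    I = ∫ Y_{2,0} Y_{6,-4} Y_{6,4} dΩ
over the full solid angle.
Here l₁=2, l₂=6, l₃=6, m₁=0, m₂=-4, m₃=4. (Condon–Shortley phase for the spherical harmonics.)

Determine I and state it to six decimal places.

Checks pass: Σm=0; 14 even; l₃=6∈[4,8].
(2·2+1)(2·6+1)(2·6+1) = 845
Δ: 2! 2! 10! / 15! → 1/90090
sum: t=0:+1/69120 t=1:−1/14400 t=2:+1/69120 = -7/172800
3j²(2 6 6; 0 0 0) = Δ·Π!·Σ² = 14/715  (sign -1)
sum: t=0:+1/322560 t=1:−1/362880 t=2:+1/14515200 = 1/2419200
3j²(2 6 6; 0 -4 4) = Δ·Π!·Σ² = 2/5005  (sign +1)
combine: 4πI² = 845·14/715·2/5005 = 4/605
take √, sign -1: I = -0.02293757

-0.022938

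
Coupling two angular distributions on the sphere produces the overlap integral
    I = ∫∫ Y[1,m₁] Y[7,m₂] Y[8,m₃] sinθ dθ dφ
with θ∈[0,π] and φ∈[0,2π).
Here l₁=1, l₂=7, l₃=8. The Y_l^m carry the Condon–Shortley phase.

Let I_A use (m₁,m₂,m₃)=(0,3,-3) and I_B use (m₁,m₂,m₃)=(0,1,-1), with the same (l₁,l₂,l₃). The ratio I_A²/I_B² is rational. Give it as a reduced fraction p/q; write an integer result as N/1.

55/63

Shared (l₁,l₂,l₃)=(1,7,8): N and (l;000)² cancel in I_A²/I_B².
A: Δ = 0!·2!·14!/17! = 1/2040; Racah Σ t=0..0: t=0:+1/87091200 = 1/87091200; ⇒ 3j(1 7 8; 0 3 -3)² = 11/408, sgn -1
B: Δ = 0!·2!·14!/17! = 1/2040; Racah Σ t=0..0: t=0:+1/29030400 = 1/29030400; ⇒ 3j(1 7 8; 0 1 -1)² = 21/680, sgn -1
I_A²/I_B² = (11/408)/(21/680) = 55/63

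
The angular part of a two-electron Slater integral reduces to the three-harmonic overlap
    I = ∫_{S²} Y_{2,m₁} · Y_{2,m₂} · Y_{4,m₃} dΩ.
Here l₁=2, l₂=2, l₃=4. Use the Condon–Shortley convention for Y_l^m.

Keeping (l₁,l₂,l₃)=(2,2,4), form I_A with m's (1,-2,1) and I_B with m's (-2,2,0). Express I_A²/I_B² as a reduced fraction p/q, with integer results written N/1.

5/1

Shared (l₁,l₂,l₃)=(2,2,4): N and (l;000)² cancel in I_A²/I_B².
A: Δ = 0!·4!·4!/9! = 1/630; Racah Σ t=0..0: t=0:+1/144 = 1/144; ⇒ 3j(2 2 4; 1 -2 1)² = 1/126, sgn -1
B: Δ = 0!·4!·4!/9! = 1/630; Racah Σ t=0..0: t=0:+1/576 = 1/576; ⇒ 3j(2 2 4; -2 2 0)² = 1/630, sgn +1
I_A²/I_B² = (1/126)/(1/630) = 5/1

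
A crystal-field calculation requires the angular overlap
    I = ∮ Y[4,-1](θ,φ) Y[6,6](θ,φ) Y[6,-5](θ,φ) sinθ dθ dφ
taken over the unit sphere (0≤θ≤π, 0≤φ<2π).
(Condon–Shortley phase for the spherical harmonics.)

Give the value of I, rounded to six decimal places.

-0.192803

Checks pass: Σm=0; 16 even; l₃=6∈[2,10].
(2·4+1)(2·6+1)(2·6+1) = 1521
Δ: 4! 4! 8! / 17! → 1/15315300
sum: t=0:+1/829440 t=1:−1/25920 t=2:+1/9216 t=3:−1/25920 t=4:+1/829440 = 7/207360
3j²(4 6 6; 0 0 0) = Δ·Π!·Σ² = 28/2431  (sign +1)
sum: t=4:+1/5806080 = 1/5806080
3j²(4 6 6; -1 6 -5) = Δ·Π!·Σ² = 165/6188  (sign -1)
combine: 4πI² = 1521·28/2431·165/6188 = 135/289
take √, sign -1: I = -0.19280266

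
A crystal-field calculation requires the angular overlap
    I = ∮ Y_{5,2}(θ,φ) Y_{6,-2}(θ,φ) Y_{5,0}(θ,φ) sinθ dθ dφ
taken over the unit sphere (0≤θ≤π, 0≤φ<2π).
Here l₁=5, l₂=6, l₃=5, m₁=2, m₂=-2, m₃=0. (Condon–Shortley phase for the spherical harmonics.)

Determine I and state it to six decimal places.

m-sum 0 ✓  L=16 even ✓  1≤5≤11 ✓
Π(2lᵢ+1) = 11×13×11 = 1573
triangle coeff Δ(5,6,5) = 1/28588560
Σ_t [1,5]: t=1:−1/345600 t=2:+1/13824 t=3:−1/5184 t=4:+1/13824 t=5:−1/345600 = -7/129600
(3j)²=80/7293 [(5 6 5; 0 0 0)], sign=+1
Σ_t [0,3]: t=0:+1/207360 t=1:−1/17280 t=2:+1/13824 t=3:−1/103680 = 1/103680
(3j)²=10/7293 [(5 6 5; 2 -2 0)], sign=-1
⇒ 4πI² = 800/33813
I = (-1)√(800/33813/(4π)) = -0.04339086

-0.043391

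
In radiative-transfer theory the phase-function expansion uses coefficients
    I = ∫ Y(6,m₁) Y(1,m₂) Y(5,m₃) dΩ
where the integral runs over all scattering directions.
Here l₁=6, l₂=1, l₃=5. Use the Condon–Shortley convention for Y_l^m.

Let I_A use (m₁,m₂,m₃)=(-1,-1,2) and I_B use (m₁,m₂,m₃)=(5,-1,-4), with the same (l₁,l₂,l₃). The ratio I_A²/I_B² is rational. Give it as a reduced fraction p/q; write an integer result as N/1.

l's match ⇒ only the (l;m) 3-j factors differ between A and B.
A: triangle coeff Δ(6,1,5) = 1/858; Σ_t [0,0]: t=0:+1/60480 = 1/60480; (3j)²=5/429 [(6 1 5; -1 -1 2)], sign=-1
B: triangle coeff Δ(6,1,5) = 1/858; Σ_t [0,0]: t=0:+1/725760 = 1/725760; (3j)²=5/78 [(6 1 5; 5 -1 -4)], sign=-1
I_A²/I_B² = (5/429)/(5/78) = 2/11

2/11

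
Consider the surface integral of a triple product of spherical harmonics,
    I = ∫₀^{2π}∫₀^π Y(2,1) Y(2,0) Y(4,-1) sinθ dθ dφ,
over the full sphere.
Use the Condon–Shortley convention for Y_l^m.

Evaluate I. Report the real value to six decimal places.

Rules hold: Σm=0, L=8 even, 0≤4≤4.
N = 5·5·9 = 225
Δ = 0!·4!·4!/9! = 1/630
Racah Σ t=0..0: t=0:+1/16 = 1/16
⇒ 3j(2 2 4; 0 0 0)² = 2/35, sgn +1
Racah Σ t=0..0: t=0:+1/24 = 1/24
⇒ 3j(2 2 4; 1 0 -1)² = 1/21, sgn -1
4πI² = N·(3j₀)²·(3jₘ)² = 30/49
I = -1·√(0.612245/4π) = -0.22072812

-0.220728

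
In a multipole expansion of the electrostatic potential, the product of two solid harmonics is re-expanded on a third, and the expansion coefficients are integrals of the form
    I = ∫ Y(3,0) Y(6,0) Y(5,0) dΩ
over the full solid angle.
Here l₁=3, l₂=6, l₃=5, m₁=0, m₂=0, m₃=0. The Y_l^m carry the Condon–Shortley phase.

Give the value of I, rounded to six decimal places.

0.145631

m-sum 0 ✓  L=14 even ✓  3≤5≤9 ✓
Π(2lᵢ+1) = 7×13×11 = 1001
triangle coeff Δ(3,6,5) = 1/675675
Σ_t [1,3]: t=1:−1/8640 t=2:+1/2304 t=3:−1/8640 = 7/34560
(3j)²=7/429 [(3 6 5; 0 0 0)], sign=-1
(m-triple is (0,0,0) — same symbol as above.)
⇒ 4πI² = 343/1287
I = (+1)√(343/1287/(4π)) = 0.14563067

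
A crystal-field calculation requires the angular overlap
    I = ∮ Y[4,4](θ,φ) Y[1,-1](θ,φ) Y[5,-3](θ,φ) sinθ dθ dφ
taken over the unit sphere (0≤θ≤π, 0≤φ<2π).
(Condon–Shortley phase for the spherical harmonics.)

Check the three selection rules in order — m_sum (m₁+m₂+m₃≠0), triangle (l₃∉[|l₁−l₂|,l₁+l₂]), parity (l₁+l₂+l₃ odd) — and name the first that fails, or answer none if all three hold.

azimuthal sum: 4 − 1 − 3 = 0  ✓
3 ≤ 5 ≤ 5 (triangle on l)  ✓
L = 4 + 1 + 5 = 10 (even)  ✓

none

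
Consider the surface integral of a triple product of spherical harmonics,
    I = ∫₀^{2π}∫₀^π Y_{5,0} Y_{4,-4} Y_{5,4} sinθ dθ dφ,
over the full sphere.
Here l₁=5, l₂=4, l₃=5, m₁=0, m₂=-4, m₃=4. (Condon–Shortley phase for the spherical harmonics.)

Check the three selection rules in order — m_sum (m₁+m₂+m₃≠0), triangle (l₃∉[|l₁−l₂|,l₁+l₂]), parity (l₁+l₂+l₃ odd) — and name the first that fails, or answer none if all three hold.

none

azimuthal sum: 0 − 4 + 4 = 0  ✓
1 ≤ 5 ≤ 9 (triangle on l)  ✓
L = 5 + 4 + 5 = 14 (even)  ✓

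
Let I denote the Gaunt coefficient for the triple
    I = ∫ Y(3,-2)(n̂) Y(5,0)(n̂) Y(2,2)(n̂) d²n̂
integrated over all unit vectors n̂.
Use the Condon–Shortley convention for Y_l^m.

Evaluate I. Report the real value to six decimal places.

Rules hold: Σm=0, L=10 even, 2≤2≤8.
N = 7·11·5 = 385
Δ = 6!·0!·4!/11! = 1/2310
Racah Σ t=3..3: t=3:−1/144 = -1/144
⇒ 3j(3 5 2; 0 0 0)² = 10/231, sgn -1
Racah Σ t=5..5: t=5:−1/2880 = -1/2880
⇒ 3j(3 5 2; -2 0 2)² = 1/462, sgn -1
4πI² = N·(3j₀)²·(3jₘ)² = 25/693
I = +1·√(0.036075/4π) = 0.05357948

0.053579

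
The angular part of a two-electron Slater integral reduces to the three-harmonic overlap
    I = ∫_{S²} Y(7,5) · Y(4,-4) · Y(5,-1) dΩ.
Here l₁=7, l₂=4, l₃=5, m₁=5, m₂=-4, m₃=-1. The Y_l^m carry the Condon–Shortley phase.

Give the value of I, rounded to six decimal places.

0.195759

m-sum 0 ✓  L=16 even ✓  3≤5≤11 ✓
Π(2lᵢ+1) = 15×9×11 = 1485
triangle coeff Δ(7,4,5) = 1/6126120
Σ_t [2,4]: t=2:+1/69120 t=3:−1/20736 t=4:+1/69120 = -1/51840
(3j)²=280/21879 [(7 4 5; 0 0 0)], sign=+1
Σ_t [0,0]: t=0:+1/2073600 = 1/2073600
(3j)²=28/1105 [(7 4 5; 5 -4 -1)], sign=+1
⇒ 4πI² = 23520/48841
I = (+1)√(23520/48841/(4π)) = 0.19575887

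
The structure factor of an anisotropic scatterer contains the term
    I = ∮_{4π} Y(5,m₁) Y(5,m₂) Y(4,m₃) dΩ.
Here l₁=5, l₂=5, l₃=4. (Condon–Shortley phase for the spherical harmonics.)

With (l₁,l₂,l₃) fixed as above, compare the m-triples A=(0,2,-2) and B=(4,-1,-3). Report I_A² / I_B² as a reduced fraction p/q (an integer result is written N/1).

l's match ⇒ only the (l;m) 3-j factors differ between A and B.
A: triangle coeff Δ(5,5,4) = 1/3153150; Σ_t [3,5]: t=3:−1/3456 t=4:+1/1728 t=5:−1/11520 = 7/34560; (3j)²=7/858 [(5 5 4; 0 2 -2)], sign=+1
B: triangle coeff Δ(5,5,4) = 1/3153150; Σ_t [0,1]: t=0:+1/103680 t=1:−1/17280 = -1/20736; (3j)²=10/429 [(5 5 4; 4 -1 -3)], sign=+1
I_A²/I_B² = (7/858)/(10/429) = 7/20

7/20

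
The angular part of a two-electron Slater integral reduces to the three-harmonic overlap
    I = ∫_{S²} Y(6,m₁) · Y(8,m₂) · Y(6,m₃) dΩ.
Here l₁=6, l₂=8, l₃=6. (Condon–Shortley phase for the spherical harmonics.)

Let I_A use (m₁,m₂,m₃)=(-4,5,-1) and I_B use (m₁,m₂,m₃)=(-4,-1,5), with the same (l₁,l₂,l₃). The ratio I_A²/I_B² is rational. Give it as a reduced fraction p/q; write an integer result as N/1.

Same 6,8,6: normalisation and zero-m 3j drop out of the ratio.
A: Δ: 8! 4! 8! / 21! → 1/1309458150; sum: t=6:+1/174182400 t=7:−1/43545600 t=8:+1/116121600 = -1/116121600; 3j²(6 8 6; -4 5 -1) = Δ·Π!·Σ² = 3/323  (sign +1)
B: Δ: 8! 4! 8! / 21! → 1/1309458150; sum: t=6:+1/174182400 t=7:−1/1219276800 = 1/203212800; 3j²(6 8 6; -4 -1 5) = Δ·Π!·Σ² = 288/29393  (sign -1)
I_A²/I_B² = (3/323)/(288/29393) = 91/96

91/96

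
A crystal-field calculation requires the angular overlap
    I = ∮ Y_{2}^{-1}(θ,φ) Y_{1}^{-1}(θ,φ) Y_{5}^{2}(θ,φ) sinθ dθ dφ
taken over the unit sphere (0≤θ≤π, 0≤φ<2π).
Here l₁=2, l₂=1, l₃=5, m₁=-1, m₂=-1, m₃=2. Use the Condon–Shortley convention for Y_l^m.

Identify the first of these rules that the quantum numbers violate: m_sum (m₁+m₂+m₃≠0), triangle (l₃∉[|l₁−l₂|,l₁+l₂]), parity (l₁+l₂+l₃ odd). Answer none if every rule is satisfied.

m₁+m₂+m₃ = -1 − 1 + 2 = 0  ✓
triangle: |2−1|=1 ≤ l₃=5 ≤ 2+1=3  ✗
parity: l₁+l₂+l₃ = 8 is even

triangle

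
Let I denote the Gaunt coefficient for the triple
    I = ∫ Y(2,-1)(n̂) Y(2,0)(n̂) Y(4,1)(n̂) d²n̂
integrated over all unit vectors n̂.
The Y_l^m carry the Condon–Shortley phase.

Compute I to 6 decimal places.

-0.220728

m-sum 0 ✓  L=8 even ✓  0≤4≤4 ✓
Π(2lᵢ+1) = 5×5×9 = 225
triangle coeff Δ(2,2,4) = 1/630
Σ_t [0,0]: t=0:+1/16 = 1/16
(3j)²=2/35 [(2 2 4; 0 0 0)], sign=+1
Σ_t [0,0]: t=0:+1/24 = 1/24
(3j)²=1/21 [(2 2 4; -1 0 1)], sign=-1
⇒ 4πI² = 30/49
I = (-1)√(30/49/(4π)) = -0.22072812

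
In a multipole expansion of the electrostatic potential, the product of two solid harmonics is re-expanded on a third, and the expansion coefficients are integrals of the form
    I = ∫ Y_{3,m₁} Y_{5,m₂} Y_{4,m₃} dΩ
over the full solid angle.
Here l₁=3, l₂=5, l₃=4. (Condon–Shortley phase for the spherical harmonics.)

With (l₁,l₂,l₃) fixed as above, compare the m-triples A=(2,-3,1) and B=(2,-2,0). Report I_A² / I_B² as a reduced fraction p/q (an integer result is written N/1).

l's match ⇒ only the (l;m) 3-j factors differ between A and B.
A: triangle coeff Δ(3,5,4) = 1/180180; Σ_t [0,1]: t=0:+1/1152 t=1:−1/1440 = 1/5760; (3j)²=1/858 [(3 5 4; 2 -3 1)], sign=-1
B: triangle coeff Δ(3,5,4) = 1/180180; Σ_t [0,1]: t=0:+1/864 t=1:−1/576 = -1/1728; (3j)²=5/1287 [(3 5 4; 2 -2 0)], sign=-1
I_A²/I_B² = (1/858)/(5/1287) = 3/10

3/10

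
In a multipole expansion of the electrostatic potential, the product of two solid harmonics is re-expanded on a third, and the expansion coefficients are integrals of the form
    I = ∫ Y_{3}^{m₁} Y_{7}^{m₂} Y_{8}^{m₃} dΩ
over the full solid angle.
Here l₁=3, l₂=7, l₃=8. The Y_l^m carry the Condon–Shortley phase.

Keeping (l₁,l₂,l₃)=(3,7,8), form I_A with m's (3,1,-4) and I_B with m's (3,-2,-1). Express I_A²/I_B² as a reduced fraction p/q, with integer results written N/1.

l's match ⇒ only the (l;m) 3-j factors differ between A and B.
A: triangle coeff Δ(3,7,8) = 1/5290740; Σ_t [0,0]: t=0:+1/46448640 = 1/46448640; (3j)²=2475/117572 [(3 7 8; 3 1 -4)], sign=+1
B: triangle coeff Δ(3,7,8) = 1/5290740; Σ_t [0,0]: t=0:+1/29030400 = 1/29030400; (3j)²=54/4199 [(3 7 8; 3 -2 -1)], sign=-1
I_A²/I_B² = (2475/117572)/(54/4199) = 275/168

275/168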